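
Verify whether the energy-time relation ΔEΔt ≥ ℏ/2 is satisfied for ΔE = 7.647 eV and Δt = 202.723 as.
Yes, it satisfies the uncertainty relation.

Calculate the product ΔEΔt:
ΔE = 7.647 eV = 1.225e-18 J
ΔEΔt = (1.225e-18 J) × (2.027e-16 s)
ΔEΔt = 2.484e-34 J·s

Compare to the minimum allowed value ℏ/2:
ℏ/2 = 5.273e-35 J·s

Since ΔEΔt = 2.484e-34 J·s ≥ 5.273e-35 J·s = ℏ/2,
this satisfies the uncertainty relation.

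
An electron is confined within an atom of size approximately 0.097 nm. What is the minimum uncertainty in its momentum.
5.436 × 10^-25 kg·m/s

Using the Heisenberg uncertainty principle:
ΔxΔp ≥ ℏ/2

With Δx ≈ L = 9.700e-11 m (the confinement size):
Δp_min = ℏ/(2Δx)
Δp_min = (1.055e-34 J·s) / (2 × 9.700e-11 m)
Δp_min = 5.436e-25 kg·m/s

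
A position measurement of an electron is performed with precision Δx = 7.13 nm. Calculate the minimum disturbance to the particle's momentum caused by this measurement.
7.395 × 10^-27 kg·m/s

The uncertainty principle implies that measuring position disturbs momentum:
ΔxΔp ≥ ℏ/2

When we measure position with precision Δx, we necessarily introduce a momentum uncertainty:
Δp ≥ ℏ/(2Δx)
Δp_min = (1.055e-34 J·s) / (2 × 7.130e-09 m)
Δp_min = 7.395e-27 kg·m/s

The more precisely we measure position, the greater the momentum disturbance.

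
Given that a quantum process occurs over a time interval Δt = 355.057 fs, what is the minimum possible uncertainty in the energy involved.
926.910 μeV

Using the energy-time uncertainty principle:
ΔEΔt ≥ ℏ/2

The minimum uncertainty in energy is:
ΔE_min = ℏ/(2Δt)
ΔE_min = (1.055e-34 J·s) / (2 × 3.551e-13 s)
ΔE_min = 1.485e-22 J = 926.910 μeV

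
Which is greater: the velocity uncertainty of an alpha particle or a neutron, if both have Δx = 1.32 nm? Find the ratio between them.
The neutron has the larger minimum velocity uncertainty, by a ratio of 4.0.

For both particles, Δp_min = ℏ/(2Δx) = 3.995e-26 kg·m/s (same for both).

The velocity uncertainty is Δv = Δp/m:
- alpha particle: Δv = 3.995e-26 / 6.645e-27 = 6.012e+00 m/s = 6.012 m/s
- neutron: Δv = 3.995e-26 / 1.675e-27 = 2.385e+01 m/s = 23.849 m/s

Ratio: 2.385e+01 / 6.012e+00 = 4.0

The lighter particle has larger velocity uncertainty because Δv ∝ 1/m.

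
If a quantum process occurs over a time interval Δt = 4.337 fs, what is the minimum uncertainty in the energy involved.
75.883 meV

Using the energy-time uncertainty principle:
ΔEΔt ≥ ℏ/2

The minimum uncertainty in energy is:
ΔE_min = ℏ/(2Δt)
ΔE_min = (1.055e-34 J·s) / (2 × 4.337e-15 s)
ΔE_min = 1.216e-20 J = 75.883 meV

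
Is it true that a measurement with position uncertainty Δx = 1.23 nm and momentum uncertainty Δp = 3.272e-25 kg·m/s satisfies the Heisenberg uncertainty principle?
Yes, it satisfies the uncertainty principle.

Calculate the product ΔxΔp:
ΔxΔp = (1.230e-09 m) × (3.272e-25 kg·m/s)
ΔxΔp = 4.025e-34 J·s

Compare to the minimum allowed value ℏ/2:
ℏ/2 = 5.273e-35 J·s

Since ΔxΔp = 4.025e-34 J·s ≥ 5.273e-35 J·s = ℏ/2,
the measurement satisfies the uncertainty principle.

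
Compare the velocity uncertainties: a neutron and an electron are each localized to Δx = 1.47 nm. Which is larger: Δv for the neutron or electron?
The electron has the larger minimum velocity uncertainty, by a ratio of 1838.7.

For both particles, Δp_min = ℏ/(2Δx) = 3.587e-26 kg·m/s (same for both).

The velocity uncertainty is Δv = Δp/m:
- neutron: Δv = 3.587e-26 / 1.675e-27 = 2.142e+01 m/s = 21.416 m/s
- electron: Δv = 3.587e-26 / 9.109e-31 = 3.938e+04 m/s = 39.377 km/s

Ratio: 3.938e+04 / 2.142e+01 = 1838.7

The lighter particle has larger velocity uncertainty because Δv ∝ 1/m.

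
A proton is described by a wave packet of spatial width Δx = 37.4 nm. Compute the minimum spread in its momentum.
1.410 × 10^-27 kg·m/s

For a wave packet, the spatial width Δx and momentum spread Δp are related by the uncertainty principle:
ΔxΔp ≥ ℏ/2

The minimum momentum spread is:
Δp_min = ℏ/(2Δx)
Δp_min = (1.055e-34 J·s) / (2 × 3.740e-08 m)
Δp_min = 1.410e-27 kg·m/s

A wave packet cannot have both a well-defined position and well-defined momentum.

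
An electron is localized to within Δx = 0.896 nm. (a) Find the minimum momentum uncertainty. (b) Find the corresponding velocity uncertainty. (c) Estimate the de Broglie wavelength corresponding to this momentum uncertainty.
(a) Δp_min = 5.885 × 10^-26 kg·m/s
(b) Δv_min = 64.602 km/s
(c) λ_dB = 11.259 nm

Step-by-step:

(a) From the uncertainty principle:
Δp_min = ℏ/(2Δx) = (1.055e-34 J·s)/(2 × 8.960e-10 m) = 5.885e-26 kg·m/s

(b) The velocity uncertainty:
Δv = Δp/m = (5.885e-26 kg·m/s)/(9.109e-31 kg) = 6.460e+04 m/s = 64.602 km/s

(c) The de Broglie wavelength for this momentum:
λ = h/p = (6.626e-34 J·s)/(5.885e-26 kg·m/s) = 1.126e-08 m = 11.259 nm

Note: The de Broglie wavelength is comparable to the localization size, as expected from wave-particle duality.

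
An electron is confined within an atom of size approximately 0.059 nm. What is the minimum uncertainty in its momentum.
8.937 × 10^-25 kg·m/s

Using the Heisenberg uncertainty principle:
ΔxΔp ≥ ℏ/2

With Δx ≈ L = 5.900e-11 m (the confinement size):
Δp_min = ℏ/(2Δx)
Δp_min = (1.055e-34 J·s) / (2 × 5.900e-11 m)
Δp_min = 8.937e-25 kg·m/s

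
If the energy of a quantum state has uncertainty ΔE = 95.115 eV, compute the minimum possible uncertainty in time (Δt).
3.460 as

Using the energy-time uncertainty principle:
ΔEΔt ≥ ℏ/2

The minimum uncertainty in time is:
Δt_min = ℏ/(2ΔE)
Δt_min = (1.055e-34 J·s) / (2 × 1.524e-17 J)
Δt_min = 3.460e-18 s = 3.460 as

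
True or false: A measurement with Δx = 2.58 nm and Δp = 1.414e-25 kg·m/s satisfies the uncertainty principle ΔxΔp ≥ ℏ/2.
Yes, it satisfies the uncertainty principle.

Calculate the product ΔxΔp:
ΔxΔp = (2.580e-09 m) × (1.414e-25 kg·m/s)
ΔxΔp = 3.648e-34 J·s

Compare to the minimum allowed value ℏ/2:
ℏ/2 = 5.273e-35 J·s

Since ΔxΔp = 3.648e-34 J·s ≥ 5.273e-35 J·s = ℏ/2,
the measurement satisfies the uncertainty principle.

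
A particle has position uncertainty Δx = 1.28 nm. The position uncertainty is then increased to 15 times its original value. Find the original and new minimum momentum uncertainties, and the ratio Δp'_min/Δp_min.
Original Δp_min = 4.119 × 10^-26 kg·m/s; new Δp'_min = 2.746 × 10^-27 kg·m/s; ratio Δp'_min/Δp_min = 1/15.

From the uncertainty principle ΔxΔp ≥ ℏ/2, the minimum momentum uncertainty is Δp_min = ℏ/(2Δx).

Original (Δx = 1.28 nm = 1.280e-09 m):
Δp_min = (1.055e-34 J·s)/(2 × 1.280e-09 m) = 4.119e-26 kg·m/s

When Δx → 15Δx:
Δp'_min = ℏ/(2 × 15Δx) = (1/15) × ℏ/(2Δx) = (1/15) × Δp_min
Δp'_min = 1/15 × 4.119e-26 kg·m/s = 2.746e-27 kg·m/s

Since Δp_min ∝ 1/Δx, when Δx is increased to 15 times its original value, Δp_min decreases to 1/15 of its original value.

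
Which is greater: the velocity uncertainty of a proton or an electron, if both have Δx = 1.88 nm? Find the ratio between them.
The electron has the larger minimum velocity uncertainty, by a ratio of 1836.2.

For both particles, Δp_min = ℏ/(2Δx) = 2.805e-26 kg·m/s (same for both).

The velocity uncertainty is Δv = Δp/m:
- proton: Δv = 2.805e-26 / 1.673e-27 = 1.677e+01 m/s = 16.768 m/s
- electron: Δv = 2.805e-26 / 9.109e-31 = 3.079e+04 m/s = 30.789 km/s

Ratio: 3.079e+04 / 1.677e+01 = 1836.2

The lighter particle has larger velocity uncertainty because Δv ∝ 1/m.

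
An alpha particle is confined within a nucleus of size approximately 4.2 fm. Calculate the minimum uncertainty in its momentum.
1.255 × 10^-20 kg·m/s

Using the Heisenberg uncertainty principle:
ΔxΔp ≥ ℏ/2

With Δx ≈ L = 4.200e-15 m (the confinement size):
Δp_min = ℏ/(2Δx)
Δp_min = (1.055e-34 J·s) / (2 × 4.200e-15 m)
Δp_min = 1.255e-20 kg·m/s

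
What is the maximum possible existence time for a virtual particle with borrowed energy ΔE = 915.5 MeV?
3.595 × 10^-25 s

Using the energy-time uncertainty principle:
ΔEΔt ≥ ℏ/2

For a virtual particle borrowing energy ΔE, the maximum lifetime is:
Δt_max = ℏ/(2ΔE)

Converting energy:
ΔE = 915.5 MeV = 1.467e-10 J

Δt_max = (1.055e-34 J·s) / (2 × 1.467e-10 J)
Δt_max = 3.595e-25 s = 3.595 × 10^-25 s

Virtual particles with higher borrowed energy exist for shorter times.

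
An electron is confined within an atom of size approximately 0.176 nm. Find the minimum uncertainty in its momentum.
2.996 × 10^-25 kg·m/s

Using the Heisenberg uncertainty principle:
ΔxΔp ≥ ℏ/2

With Δx ≈ L = 1.760e-10 m (the confinement size):
Δp_min = ℏ/(2Δx)
Δp_min = (1.055e-34 J·s) / (2 × 1.760e-10 m)
Δp_min = 2.996e-25 kg·m/s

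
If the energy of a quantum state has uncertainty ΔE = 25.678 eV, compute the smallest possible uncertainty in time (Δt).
12.817 as

Using the energy-time uncertainty principle:
ΔEΔt ≥ ℏ/2

The minimum uncertainty in time is:
Δt_min = ℏ/(2ΔE)
Δt_min = (1.055e-34 J·s) / (2 × 4.114e-18 J)
Δt_min = 1.282e-17 s = 12.817 as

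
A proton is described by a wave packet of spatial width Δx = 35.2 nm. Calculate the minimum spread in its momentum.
1.498 × 10^-27 kg·m/s

For a wave packet, the spatial width Δx and momentum spread Δp are related by the uncertainty principle:
ΔxΔp ≥ ℏ/2

The minimum momentum spread is:
Δp_min = ℏ/(2Δx)
Δp_min = (1.055e-34 J·s) / (2 × 3.520e-08 m)
Δp_min = 1.498e-27 kg·m/s

A wave packet cannot have both a well-defined position and well-defined momentum.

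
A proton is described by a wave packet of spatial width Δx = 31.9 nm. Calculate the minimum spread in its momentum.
1.653 × 10^-27 kg·m/s

For a wave packet, the spatial width Δx and momentum spread Δp are related by the uncertainty principle:
ΔxΔp ≥ ℏ/2

The minimum momentum spread is:
Δp_min = ℏ/(2Δx)
Δp_min = (1.055e-34 J·s) / (2 × 3.190e-08 m)
Δp_min = 1.653e-27 kg·m/s

A wave packet cannot have both a well-defined position and well-defined momentum.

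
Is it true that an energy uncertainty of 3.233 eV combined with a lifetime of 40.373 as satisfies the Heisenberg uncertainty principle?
No, it violates the uncertainty relation.

Calculate the product ΔEΔt:
ΔE = 3.233 eV = 5.180e-19 J
ΔEΔt = (5.180e-19 J) × (4.037e-17 s)
ΔEΔt = 2.091e-35 J·s

Compare to the minimum allowed value ℏ/2:
ℏ/2 = 5.273e-35 J·s

Since ΔEΔt = 2.091e-35 J·s < 5.273e-35 J·s = ℏ/2,
this violates the uncertainty relation.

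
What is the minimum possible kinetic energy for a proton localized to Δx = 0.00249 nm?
836.672 meV

Localizing a particle requires giving it sufficient momentum uncertainty:

1. From uncertainty principle: Δp ≥ ℏ/(2Δx)
   Δp_min = (1.055e-34 J·s) / (2 × 2.490e-12 m)
   Δp_min = 2.118e-23 kg·m/s

2. This momentum uncertainty corresponds to kinetic energy:
   KE ≈ (Δp)²/(2m) = (2.118e-23)²/(2 × 1.673e-27 kg)
   KE = 1.340e-19 J = 836.672 meV

Tighter localization requires more energy.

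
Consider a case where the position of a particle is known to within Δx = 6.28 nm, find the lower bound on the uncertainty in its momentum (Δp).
8.396 × 10^-27 kg·m/s

Using the Heisenberg uncertainty principle:
ΔxΔp ≥ ℏ/2

The minimum uncertainty in momentum is:
Δp_min = ℏ/(2Δx)
Δp_min = (1.055e-34 J·s) / (2 × 6.280e-09 m)
Δp_min = 8.396e-27 kg·m/s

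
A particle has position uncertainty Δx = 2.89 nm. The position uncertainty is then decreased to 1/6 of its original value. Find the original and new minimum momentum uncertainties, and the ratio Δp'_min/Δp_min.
Original Δp_min = 1.825 × 10^-26 kg·m/s; new Δp'_min = 1.095 × 10^-25 kg·m/s; ratio Δp'_min/Δp_min = 6.

From the uncertainty principle ΔxΔp ≥ ℏ/2, the minimum momentum uncertainty is Δp_min = ℏ/(2Δx).

Original (Δx = 2.89 nm = 2.890e-09 m):
Δp_min = (1.055e-34 J·s)/(2 × 2.890e-09 m) = 1.825e-26 kg·m/s

When Δx → (1/6)Δx:
Δp'_min = ℏ/(2 × (1/6)Δx) = 6 × ℏ/(2Δx) = 6 × Δp_min
Δp'_min = 6 × 1.825e-26 kg·m/s = 1.095e-25 kg·m/s

Since Δp_min ∝ 1/Δx, when Δx is decreased to 1/6 of its original value, Δp_min increases to 6 times its original value.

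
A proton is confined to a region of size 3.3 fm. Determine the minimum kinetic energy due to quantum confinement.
476.350 keV

Using the uncertainty principle:

1. Position uncertainty: Δx ≈ 3.300e-15 m
2. Minimum momentum uncertainty: Δp = ℏ/(2Δx) = 1.598e-20 kg·m/s
3. Minimum kinetic energy:
   KE = (Δp)²/(2m) = (1.598e-20)²/(2 × 1.673e-27 kg)
   KE = 7.632e-14 J = 476.350 keV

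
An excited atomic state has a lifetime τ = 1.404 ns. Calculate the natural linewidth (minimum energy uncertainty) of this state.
234.406 neV

Using the energy-time uncertainty principle:
ΔEΔt ≥ ℏ/2

The lifetime τ represents the time uncertainty Δt.
The natural linewidth (minimum energy uncertainty) is:

ΔE = ℏ/(2τ)
ΔE = (1.055e-34 J·s) / (2 × 1.404e-09 s)
ΔE = 3.756e-26 J = 234.406 neV

This natural linewidth limits the precision of spectroscopic measurements.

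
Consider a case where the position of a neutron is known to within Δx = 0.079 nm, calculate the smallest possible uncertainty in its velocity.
398.495 m/s

Using the Heisenberg uncertainty principle and Δp = mΔv:
ΔxΔp ≥ ℏ/2
Δx(mΔv) ≥ ℏ/2

The minimum uncertainty in velocity is:
Δv_min = ℏ/(2mΔx)
Δv_min = (1.055e-34 J·s) / (2 × 1.675e-27 kg × 7.900e-11 m)
Δv_min = 3.985e+02 m/s = 398.495 m/s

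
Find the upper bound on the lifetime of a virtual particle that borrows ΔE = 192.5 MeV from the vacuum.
1.710 ys

Using the energy-time uncertainty principle:
ΔEΔt ≥ ℏ/2

For a virtual particle borrowing energy ΔE, the maximum lifetime is:
Δt_max = ℏ/(2ΔE)

Converting energy:
ΔE = 192.5 MeV = 3.084e-11 J

Δt_max = (1.055e-34 J·s) / (2 × 3.084e-11 J)
Δt_max = 1.710e-24 s = 1.710 ys

Virtual particles with higher borrowed energy exist for shorter times.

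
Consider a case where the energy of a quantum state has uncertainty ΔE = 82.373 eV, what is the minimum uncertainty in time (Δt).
3.995 as

Using the energy-time uncertainty principle:
ΔEΔt ≥ ℏ/2

The minimum uncertainty in time is:
Δt_min = ℏ/(2ΔE)
Δt_min = (1.055e-34 J·s) / (2 × 1.320e-17 J)
Δt_min = 3.995e-18 s = 3.995 as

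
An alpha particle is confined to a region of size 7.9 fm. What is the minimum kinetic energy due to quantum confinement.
20.923 keV

Using the uncertainty principle:

1. Position uncertainty: Δx ≈ 7.900e-15 m
2. Minimum momentum uncertainty: Δp = ℏ/(2Δx) = 6.675e-21 kg·m/s
3. Minimum kinetic energy:
   KE = (Δp)²/(2m) = (6.675e-21)²/(2 × 6.645e-27 kg)
   KE = 3.352e-15 J = 20.923 keV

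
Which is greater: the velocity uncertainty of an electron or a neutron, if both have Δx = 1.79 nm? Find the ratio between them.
The electron has the larger minimum velocity uncertainty, by a ratio of 1838.7.

For both particles, Δp_min = ℏ/(2Δx) = 2.946e-26 kg·m/s (same for both).

The velocity uncertainty is Δv = Δp/m:
- electron: Δv = 2.946e-26 / 9.109e-31 = 3.234e+04 m/s = 32.337 km/s
- neutron: Δv = 2.946e-26 / 1.675e-27 = 1.759e+01 m/s = 17.587 m/s

Ratio: 3.234e+04 / 1.759e+01 = 1838.7

The lighter particle has larger velocity uncertainty because Δv ∝ 1/m.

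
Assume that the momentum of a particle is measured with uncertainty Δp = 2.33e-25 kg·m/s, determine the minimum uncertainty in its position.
226.303 pm

Using the Heisenberg uncertainty principle:
ΔxΔp ≥ ℏ/2

The minimum uncertainty in position is:
Δx_min = ℏ/(2Δp)
Δx_min = (1.055e-34 J·s) / (2 × 2.330e-25 kg·m/s)
Δx_min = 2.263e-10 m = 226.303 pm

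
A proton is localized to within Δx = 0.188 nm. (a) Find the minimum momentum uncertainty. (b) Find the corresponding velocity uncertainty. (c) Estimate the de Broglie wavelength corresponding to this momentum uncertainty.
(a) Δp_min = 2.805 × 10^-25 kg·m/s
(b) Δv_min = 167.684 m/s
(c) λ_dB = 2.362 nm

Step-by-step:

(a) From the uncertainty principle:
Δp_min = ℏ/(2Δx) = (1.055e-34 J·s)/(2 × 1.880e-10 m) = 2.805e-25 kg·m/s

(b) The velocity uncertainty:
Δv = Δp/m = (2.805e-25 kg·m/s)/(1.673e-27 kg) = 1.677e+02 m/s = 167.684 m/s

(c) The de Broglie wavelength for this momentum:
λ = h/p = (6.626e-34 J·s)/(2.805e-25 kg·m/s) = 2.362e-09 m = 2.362 nm

Note: The de Broglie wavelength is comparable to the localization size, as expected from wave-particle duality.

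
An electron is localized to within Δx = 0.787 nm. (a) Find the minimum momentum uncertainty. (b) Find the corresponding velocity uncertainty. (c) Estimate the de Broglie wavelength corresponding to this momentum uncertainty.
(a) Δp_min = 6.700 × 10^-26 kg·m/s
(b) Δv_min = 73.550 km/s
(c) λ_dB = 9.890 nm

Step-by-step:

(a) From the uncertainty principle:
Δp_min = ℏ/(2Δx) = (1.055e-34 J·s)/(2 × 7.870e-10 m) = 6.700e-26 kg·m/s

(b) The velocity uncertainty:
Δv = Δp/m = (6.700e-26 kg·m/s)/(9.109e-31 kg) = 7.355e+04 m/s = 73.550 km/s

(c) The de Broglie wavelength for this momentum:
λ = h/p = (6.626e-34 J·s)/(6.700e-26 kg·m/s) = 9.890e-09 m = 9.890 nm

Note: The de Broglie wavelength is comparable to the localization size, as expected from wave-particle duality.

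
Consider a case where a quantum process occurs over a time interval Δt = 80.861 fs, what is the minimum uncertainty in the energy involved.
4.070 meV

Using the energy-time uncertainty principle:
ΔEΔt ≥ ℏ/2

The minimum uncertainty in energy is:
ΔE_min = ℏ/(2Δt)
ΔE_min = (1.055e-34 J·s) / (2 × 8.086e-14 s)
ΔE_min = 6.521e-22 J = 4.070 meV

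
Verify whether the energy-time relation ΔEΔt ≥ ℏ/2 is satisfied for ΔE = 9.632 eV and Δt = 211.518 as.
Yes, it satisfies the uncertainty relation.

Calculate the product ΔEΔt:
ΔE = 9.632 eV = 1.543e-18 J
ΔEΔt = (1.543e-18 J) × (2.115e-16 s)
ΔEΔt = 3.264e-34 J·s

Compare to the minimum allowed value ℏ/2:
ℏ/2 = 5.273e-35 J·s

Since ΔEΔt = 3.264e-34 J·s ≥ 5.273e-35 J·s = ℏ/2,
this satisfies the uncertainty relation.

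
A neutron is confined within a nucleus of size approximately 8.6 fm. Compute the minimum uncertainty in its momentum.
6.131 × 10^-21 kg·m/s

Using the Heisenberg uncertainty principle:
ΔxΔp ≥ ℏ/2

With Δx ≈ L = 8.600e-15 m (the confinement size):
Δp_min = ℏ/(2Δx)
Δp_min = (1.055e-34 J·s) / (2 × 8.600e-15 m)
Δp_min = 6.131e-21 kg·m/s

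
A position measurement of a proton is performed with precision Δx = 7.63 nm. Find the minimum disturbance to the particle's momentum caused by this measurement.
6.911 × 10^-27 kg·m/s

The uncertainty principle implies that measuring position disturbs momentum:
ΔxΔp ≥ ℏ/2

When we measure position with precision Δx, we necessarily introduce a momentum uncertainty:
Δp ≥ ℏ/(2Δx)
Δp_min = (1.055e-34 J·s) / (2 × 7.630e-09 m)
Δp_min = 6.911e-27 kg·m/s

The more precisely we measure position, the greater the momentum disturbance.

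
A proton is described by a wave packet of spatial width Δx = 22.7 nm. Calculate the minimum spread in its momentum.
2.323 × 10^-27 kg·m/s

For a wave packet, the spatial width Δx and momentum spread Δp are related by the uncertainty principle:
ΔxΔp ≥ ℏ/2

The minimum momentum spread is:
Δp_min = ℏ/(2Δx)
Δp_min = (1.055e-34 J·s) / (2 × 2.270e-08 m)
Δp_min = 2.323e-27 kg·m/s

A wave packet cannot have both a well-defined position and well-defined momentum.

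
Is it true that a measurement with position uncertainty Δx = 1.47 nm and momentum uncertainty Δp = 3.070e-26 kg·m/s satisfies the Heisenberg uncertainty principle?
No, it violates the uncertainty principle (impossible measurement).

Calculate the product ΔxΔp:
ΔxΔp = (1.470e-09 m) × (3.070e-26 kg·m/s)
ΔxΔp = 4.513e-35 J·s

Compare to the minimum allowed value ℏ/2:
ℏ/2 = 5.273e-35 J·s

Since ΔxΔp = 4.513e-35 J·s < 5.273e-35 J·s = ℏ/2,
the measurement violates the uncertainty principle.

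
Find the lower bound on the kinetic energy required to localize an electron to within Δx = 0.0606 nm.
2.594 eV

Localizing a particle requires giving it sufficient momentum uncertainty:

1. From uncertainty principle: Δp ≥ ℏ/(2Δx)
   Δp_min = (1.055e-34 J·s) / (2 × 6.060e-11 m)
   Δp_min = 8.701e-25 kg·m/s

2. This momentum uncertainty corresponds to kinetic energy:
   KE ≈ (Δp)²/(2m) = (8.701e-25)²/(2 × 9.109e-31 kg)
   KE = 4.156e-19 J = 2.594 eV

Tighter localization requires more energy.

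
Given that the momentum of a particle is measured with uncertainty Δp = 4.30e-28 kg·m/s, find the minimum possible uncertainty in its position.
122.625 nm

Using the Heisenberg uncertainty principle:
ΔxΔp ≥ ℏ/2

The minimum uncertainty in position is:
Δx_min = ℏ/(2Δp)
Δx_min = (1.055e-34 J·s) / (2 × 4.300e-28 kg·m/s)
Δx_min = 1.226e-07 m = 122.625 nm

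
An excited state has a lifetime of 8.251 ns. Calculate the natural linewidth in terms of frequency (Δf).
9.645 MHz

Using the energy-time uncertainty principle and E = hf:
ΔEΔt ≥ ℏ/2
hΔf·Δt ≥ ℏ/2

The minimum frequency uncertainty is:
Δf = ℏ/(2hτ) = 1/(4πτ)
Δf = 1/(4π × 8.251e-09 s)
Δf = 9.645e+06 Hz = 9.645 MHz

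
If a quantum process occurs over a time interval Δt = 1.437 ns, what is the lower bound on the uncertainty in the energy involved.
229.023 neV

Using the energy-time uncertainty principle:
ΔEΔt ≥ ℏ/2

The minimum uncertainty in energy is:
ΔE_min = ℏ/(2Δt)
ΔE_min = (1.055e-34 J·s) / (2 × 1.437e-09 s)
ΔE_min = 3.669e-26 J = 229.023 neV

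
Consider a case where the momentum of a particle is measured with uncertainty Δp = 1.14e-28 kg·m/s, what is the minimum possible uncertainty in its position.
462.531 nm

Using the Heisenberg uncertainty principle:
ΔxΔp ≥ ℏ/2

The minimum uncertainty in position is:
Δx_min = ℏ/(2Δp)
Δx_min = (1.055e-34 J·s) / (2 × 1.140e-28 kg·m/s)
Δx_min = 4.625e-07 m = 462.531 nm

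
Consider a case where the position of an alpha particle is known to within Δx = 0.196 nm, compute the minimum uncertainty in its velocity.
40.487 m/s

Using the Heisenberg uncertainty principle and Δp = mΔv:
ΔxΔp ≥ ℏ/2
Δx(mΔv) ≥ ℏ/2

The minimum uncertainty in velocity is:
Δv_min = ℏ/(2mΔx)
Δv_min = (1.055e-34 J·s) / (2 × 6.645e-27 kg × 1.960e-10 m)
Δv_min = 4.049e+01 m/s = 40.487 m/s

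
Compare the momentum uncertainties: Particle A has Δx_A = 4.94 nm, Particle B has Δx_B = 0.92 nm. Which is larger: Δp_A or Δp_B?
Particle B has the larger minimum momentum uncertainty, by a factor of 5.37.

For each particle, the minimum momentum uncertainty is Δp_min = ℏ/(2Δx):

Particle A: Δp_A = ℏ/(2×4.940e-09 m) = 1.067e-26 kg·m/s
Particle B: Δp_B = ℏ/(2×9.200e-10 m) = 5.731e-26 kg·m/s

Ratio: Δp_B/Δp_A = 5.37

Since Δp_min ∝ 1/Δx, the particle with smaller position uncertainty (B) has larger momentum uncertainty.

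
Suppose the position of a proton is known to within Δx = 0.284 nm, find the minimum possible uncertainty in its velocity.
111.002 m/s

Using the Heisenberg uncertainty principle and Δp = mΔv:
ΔxΔp ≥ ℏ/2
Δx(mΔv) ≥ ℏ/2

The minimum uncertainty in velocity is:
Δv_min = ℏ/(2mΔx)
Δv_min = (1.055e-34 J·s) / (2 × 1.673e-27 kg × 2.840e-10 m)
Δv_min = 1.110e+02 m/s = 111.002 m/s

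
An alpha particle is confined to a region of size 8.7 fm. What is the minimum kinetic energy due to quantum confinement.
17.252 keV

Using the uncertainty principle:

1. Position uncertainty: Δx ≈ 8.700e-15 m
2. Minimum momentum uncertainty: Δp = ℏ/(2Δx) = 6.061e-21 kg·m/s
3. Minimum kinetic energy:
   KE = (Δp)²/(2m) = (6.061e-21)²/(2 × 6.645e-27 kg)
   KE = 2.764e-15 J = 17.252 keV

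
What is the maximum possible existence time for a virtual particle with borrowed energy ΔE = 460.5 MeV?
7.147 × 10^-25 s

Using the energy-time uncertainty principle:
ΔEΔt ≥ ℏ/2

For a virtual particle borrowing energy ΔE, the maximum lifetime is:
Δt_max = ℏ/(2ΔE)

Converting energy:
ΔE = 460.5 MeV = 7.378e-11 J

Δt_max = (1.055e-34 J·s) / (2 × 7.378e-11 J)
Δt_max = 7.147e-25 s = 7.147 × 10^-25 s

Virtual particles with higher borrowed energy exist for shorter times.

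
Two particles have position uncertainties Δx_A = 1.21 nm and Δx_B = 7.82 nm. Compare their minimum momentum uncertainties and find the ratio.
Particle A has the larger minimum momentum uncertainty, by a factor of 6.46.

For each particle, the minimum momentum uncertainty is Δp_min = ℏ/(2Δx):

Particle A: Δp_A = ℏ/(2×1.210e-09 m) = 4.358e-26 kg·m/s
Particle B: Δp_B = ℏ/(2×7.820e-09 m) = 6.743e-27 kg·m/s

Ratio: Δp_A/Δp_B = 6.46

Since Δp_min ∝ 1/Δx, the particle with smaller position uncertainty (A) has larger momentum uncertainty.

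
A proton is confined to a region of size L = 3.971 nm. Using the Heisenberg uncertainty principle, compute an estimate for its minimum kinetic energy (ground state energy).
328.969 neV

Using the uncertainty principle to estimate ground state energy:

1. The position uncertainty is approximately the confinement size:
   Δx ≈ L = 3.971e-09 m

2. From ΔxΔp ≥ ℏ/2, the minimum momentum uncertainty is:
   Δp ≈ ℏ/(2L) = 1.328e-26 kg·m/s

3. The kinetic energy is approximately:
   KE ≈ (Δp)²/(2m) = (1.328e-26)²/(2 × 1.673e-27 kg)
   KE ≈ 5.271e-26 J = 328.969 neV

This is an order-of-magnitude estimate of the ground state energy.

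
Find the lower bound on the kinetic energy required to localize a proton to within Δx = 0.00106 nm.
4.617 eV

Localizing a particle requires giving it sufficient momentum uncertainty:

1. From uncertainty principle: Δp ≥ ℏ/(2Δx)
   Δp_min = (1.055e-34 J·s) / (2 × 1.060e-12 m)
   Δp_min = 4.974e-23 kg·m/s

2. This momentum uncertainty corresponds to kinetic energy:
   KE ≈ (Δp)²/(2m) = (4.974e-23)²/(2 × 1.673e-27 kg)
   KE = 7.397e-19 J = 4.617 eV

Tighter localization requires more energy.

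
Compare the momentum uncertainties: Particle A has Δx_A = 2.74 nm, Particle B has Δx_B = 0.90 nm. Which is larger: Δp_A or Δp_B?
Particle B has the larger minimum momentum uncertainty, by a factor of 3.04.

For each particle, the minimum momentum uncertainty is Δp_min = ℏ/(2Δx):

Particle A: Δp_A = ℏ/(2×2.740e-09 m) = 1.924e-26 kg·m/s
Particle B: Δp_B = ℏ/(2×9.000e-10 m) = 5.859e-26 kg·m/s

Ratio: Δp_B/Δp_A = 3.04

Since Δp_min ∝ 1/Δx, the particle with smaller position uncertainty (B) has larger momentum uncertainty.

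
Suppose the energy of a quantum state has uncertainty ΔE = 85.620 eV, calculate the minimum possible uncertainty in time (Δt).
3.844 as

Using the energy-time uncertainty principle:
ΔEΔt ≥ ℏ/2

The minimum uncertainty in time is:
Δt_min = ℏ/(2ΔE)
Δt_min = (1.055e-34 J·s) / (2 × 1.372e-17 J)
Δt_min = 3.844e-18 s = 3.844 as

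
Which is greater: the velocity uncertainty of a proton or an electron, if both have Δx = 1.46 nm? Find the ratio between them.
The electron has the larger minimum velocity uncertainty, by a ratio of 1836.2.

For both particles, Δp_min = ℏ/(2Δx) = 3.612e-26 kg·m/s (same for both).

The velocity uncertainty is Δv = Δp/m:
- proton: Δv = 3.612e-26 / 1.673e-27 = 2.159e+01 m/s = 21.592 m/s
- electron: Δv = 3.612e-26 / 9.109e-31 = 3.965e+04 m/s = 39.646 km/s

Ratio: 3.965e+04 / 2.159e+01 = 1836.2

The lighter particle has larger velocity uncertainty because Δv ∝ 1/m.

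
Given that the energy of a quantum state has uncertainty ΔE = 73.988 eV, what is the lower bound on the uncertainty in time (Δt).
4.448 as

Using the energy-time uncertainty principle:
ΔEΔt ≥ ℏ/2

The minimum uncertainty in time is:
Δt_min = ℏ/(2ΔE)
Δt_min = (1.055e-34 J·s) / (2 × 1.185e-17 J)
Δt_min = 4.448e-18 s = 4.448 as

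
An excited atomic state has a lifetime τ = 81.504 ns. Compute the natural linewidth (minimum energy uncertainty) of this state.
4.038 neV

Using the energy-time uncertainty principle:
ΔEΔt ≥ ℏ/2

The lifetime τ represents the time uncertainty Δt.
The natural linewidth (minimum energy uncertainty) is:

ΔE = ℏ/(2τ)
ΔE = (1.055e-34 J·s) / (2 × 8.150e-08 s)
ΔE = 6.469e-28 J = 4.038 neV

This natural linewidth limits the precision of spectroscopic measurements.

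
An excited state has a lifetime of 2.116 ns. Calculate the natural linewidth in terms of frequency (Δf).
37.608 MHz

Using the energy-time uncertainty principle and E = hf:
ΔEΔt ≥ ℏ/2
hΔf·Δt ≥ ℏ/2

The minimum frequency uncertainty is:
Δf = ℏ/(2hτ) = 1/(4πτ)
Δf = 1/(4π × 2.116e-09 s)
Δf = 3.761e+07 Hz = 37.608 MHz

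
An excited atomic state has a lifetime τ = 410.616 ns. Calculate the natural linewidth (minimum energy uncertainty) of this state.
801.493 peV

Using the energy-time uncertainty principle:
ΔEΔt ≥ ℏ/2

The lifetime τ represents the time uncertainty Δt.
The natural linewidth (minimum energy uncertainty) is:

ΔE = ℏ/(2τ)
ΔE = (1.055e-34 J·s) / (2 × 4.106e-07 s)
ΔE = 1.284e-28 J = 801.493 peV

This natural linewidth limits the precision of spectroscopic measurements.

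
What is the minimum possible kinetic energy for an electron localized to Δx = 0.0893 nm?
1.194 eV

Localizing a particle requires giving it sufficient momentum uncertainty:

1. From uncertainty principle: Δp ≥ ℏ/(2Δx)
   Δp_min = (1.055e-34 J·s) / (2 × 8.930e-11 m)
   Δp_min = 5.905e-25 kg·m/s

2. This momentum uncertainty corresponds to kinetic energy:
   KE ≈ (Δp)²/(2m) = (5.905e-25)²/(2 × 9.109e-31 kg)
   KE = 1.914e-19 J = 1.194 eV

Tighter localization requires more energy.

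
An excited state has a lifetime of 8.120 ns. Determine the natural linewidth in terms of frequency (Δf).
9.800 MHz

Using the energy-time uncertainty principle and E = hf:
ΔEΔt ≥ ℏ/2
hΔf·Δt ≥ ℏ/2

The minimum frequency uncertainty is:
Δf = ℏ/(2hτ) = 1/(4πτ)
Δf = 1/(4π × 8.120e-09 s)
Δf = 9.800e+06 Hz = 9.800 MHz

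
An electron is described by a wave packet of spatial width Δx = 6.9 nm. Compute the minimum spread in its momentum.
7.642 × 10^-27 kg·m/s

For a wave packet, the spatial width Δx and momentum spread Δp are related by the uncertainty principle:
ΔxΔp ≥ ℏ/2

The minimum momentum spread is:
Δp_min = ℏ/(2Δx)
Δp_min = (1.055e-34 J·s) / (2 × 6.900e-09 m)
Δp_min = 7.642e-27 kg·m/s

A wave packet cannot have both a well-defined position and well-defined momentum.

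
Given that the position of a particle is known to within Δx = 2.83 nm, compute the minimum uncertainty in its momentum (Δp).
1.863 × 10^-26 kg·m/s

Using the Heisenberg uncertainty principle:
ΔxΔp ≥ ℏ/2

The minimum uncertainty in momentum is:
Δp_min = ℏ/(2Δx)
Δp_min = (1.055e-34 J·s) / (2 × 2.830e-09 m)
Δp_min = 1.863e-26 kg·m/s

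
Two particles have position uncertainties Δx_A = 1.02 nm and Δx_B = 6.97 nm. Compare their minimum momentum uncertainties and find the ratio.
Particle A has the larger minimum momentum uncertainty, by a factor of 6.83.

For each particle, the minimum momentum uncertainty is Δp_min = ℏ/(2Δx):

Particle A: Δp_A = ℏ/(2×1.020e-09 m) = 5.169e-26 kg·m/s
Particle B: Δp_B = ℏ/(2×6.970e-09 m) = 7.565e-27 kg·m/s

Ratio: Δp_A/Δp_B = 6.83

Since Δp_min ∝ 1/Δx, the particle with smaller position uncertainty (A) has larger momentum uncertainty.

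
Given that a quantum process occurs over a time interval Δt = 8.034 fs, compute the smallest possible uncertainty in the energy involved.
40.964 meV

Using the energy-time uncertainty principle:
ΔEΔt ≥ ℏ/2

The minimum uncertainty in energy is:
ΔE_min = ℏ/(2Δt)
ΔE_min = (1.055e-34 J·s) / (2 × 8.034e-15 s)
ΔE_min = 6.563e-21 J = 40.964 meV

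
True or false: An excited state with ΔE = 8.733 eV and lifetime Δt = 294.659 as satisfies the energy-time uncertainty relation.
Yes, it satisfies the uncertainty relation.

Calculate the product ΔEΔt:
ΔE = 8.733 eV = 1.399e-18 J
ΔEΔt = (1.399e-18 J) × (2.947e-16 s)
ΔEΔt = 4.123e-34 J·s

Compare to the minimum allowed value ℏ/2:
ℏ/2 = 5.273e-35 J·s

Since ΔEΔt = 4.123e-34 J·s ≥ 5.273e-35 J·s = ℏ/2,
this satisfies the uncertainty relation.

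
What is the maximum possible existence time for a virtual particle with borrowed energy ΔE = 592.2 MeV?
5.557 × 10^-25 s

Using the energy-time uncertainty principle:
ΔEΔt ≥ ℏ/2

For a virtual particle borrowing energy ΔE, the maximum lifetime is:
Δt_max = ℏ/(2ΔE)

Converting energy:
ΔE = 592.2 MeV = 9.488e-11 J

Δt_max = (1.055e-34 J·s) / (2 × 9.488e-11 J)
Δt_max = 5.557e-25 s = 5.557 × 10^-25 s

Virtual particles with higher borrowed energy exist for shorter times.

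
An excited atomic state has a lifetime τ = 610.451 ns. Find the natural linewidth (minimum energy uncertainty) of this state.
539.119 peV

Using the energy-time uncertainty principle:
ΔEΔt ≥ ℏ/2

The lifetime τ represents the time uncertainty Δt.
The natural linewidth (minimum energy uncertainty) is:

ΔE = ℏ/(2τ)
ΔE = (1.055e-34 J·s) / (2 × 6.105e-07 s)
ΔE = 8.638e-29 J = 539.119 peV

This natural linewidth limits the precision of spectroscopic measurements.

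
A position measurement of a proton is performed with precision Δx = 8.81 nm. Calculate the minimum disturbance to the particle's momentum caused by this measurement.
5.985 × 10^-27 kg·m/s

The uncertainty principle implies that measuring position disturbs momentum:
ΔxΔp ≥ ℏ/2

When we measure position with precision Δx, we necessarily introduce a momentum uncertainty:
Δp ≥ ℏ/(2Δx)
Δp_min = (1.055e-34 J·s) / (2 × 8.810e-09 m)
Δp_min = 5.985e-27 kg·m/s

The more precisely we measure position, the greater the momentum disturbance.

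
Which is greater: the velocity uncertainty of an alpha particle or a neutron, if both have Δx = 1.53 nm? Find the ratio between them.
The neutron has the larger minimum velocity uncertainty, by a ratio of 4.0.

For both particles, Δp_min = ℏ/(2Δx) = 3.446e-26 kg·m/s (same for both).

The velocity uncertainty is Δv = Δp/m:
- alpha particle: Δv = 3.446e-26 / 6.645e-27 = 5.187e+00 m/s = 5.187 m/s
- neutron: Δv = 3.446e-26 / 1.675e-27 = 2.058e+01 m/s = 20.576 m/s

Ratio: 2.058e+01 / 5.187e+00 = 4.0

The lighter particle has larger velocity uncertainty because Δv ∝ 1/m.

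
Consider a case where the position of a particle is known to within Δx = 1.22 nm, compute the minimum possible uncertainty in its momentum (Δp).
4.322 × 10^-26 kg·m/s

Using the Heisenberg uncertainty principle:
ΔxΔp ≥ ℏ/2

The minimum uncertainty in momentum is:
Δp_min = ℏ/(2Δx)
Δp_min = (1.055e-34 J·s) / (2 × 1.220e-09 m)
Δp_min = 4.322e-26 kg·m/s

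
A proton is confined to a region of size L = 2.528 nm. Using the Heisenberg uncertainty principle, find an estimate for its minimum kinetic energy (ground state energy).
811.708 neV

Using the uncertainty principle to estimate ground state energy:

1. The position uncertainty is approximately the confinement size:
   Δx ≈ L = 2.528e-09 m

2. From ΔxΔp ≥ ℏ/2, the minimum momentum uncertainty is:
   Δp ≈ ℏ/(2L) = 2.086e-26 kg·m/s

3. The kinetic energy is approximately:
   KE ≈ (Δp)²/(2m) = (2.086e-26)²/(2 × 1.673e-27 kg)
   KE ≈ 1.301e-25 J = 811.708 neV

This is an order-of-magnitude estimate of the ground state energy.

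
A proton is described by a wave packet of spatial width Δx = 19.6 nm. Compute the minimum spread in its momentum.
2.690 × 10^-27 kg·m/s

For a wave packet, the spatial width Δx and momentum spread Δp are related by the uncertainty principle:
ΔxΔp ≥ ℏ/2

The minimum momentum spread is:
Δp_min = ℏ/(2Δx)
Δp_min = (1.055e-34 J·s) / (2 × 1.960e-08 m)
Δp_min = 2.690e-27 kg·m/s

A wave packet cannot have both a well-defined position and well-defined momentum.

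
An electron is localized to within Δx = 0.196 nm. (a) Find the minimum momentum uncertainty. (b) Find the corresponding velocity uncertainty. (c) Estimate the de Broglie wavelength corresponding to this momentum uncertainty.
(a) Δp_min = 2.690 × 10^-25 kg·m/s
(b) Δv_min = 295.326 km/s
(c) λ_dB = 2.463 nm

Step-by-step:

(a) From the uncertainty principle:
Δp_min = ℏ/(2Δx) = (1.055e-34 J·s)/(2 × 1.960e-10 m) = 2.690e-25 kg·m/s

(b) The velocity uncertainty:
Δv = Δp/m = (2.690e-25 kg·m/s)/(9.109e-31 kg) = 2.953e+05 m/s = 295.326 km/s

(c) The de Broglie wavelength for this momentum:
λ = h/p = (6.626e-34 J·s)/(2.690e-25 kg·m/s) = 2.463e-09 m = 2.463 nm

Note: The de Broglie wavelength is comparable to the localization size, as expected from wave-particle duality.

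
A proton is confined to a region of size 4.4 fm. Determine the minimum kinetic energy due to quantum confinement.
267.947 keV

Using the uncertainty principle:

1. Position uncertainty: Δx ≈ 4.400e-15 m
2. Minimum momentum uncertainty: Δp = ℏ/(2Δx) = 1.198e-20 kg·m/s
3. Minimum kinetic energy:
   KE = (Δp)²/(2m) = (1.198e-20)²/(2 × 1.673e-27 kg)
   KE = 4.293e-14 J = 267.947 keV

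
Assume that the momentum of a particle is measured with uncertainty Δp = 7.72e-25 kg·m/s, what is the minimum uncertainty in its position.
68.301 pm

Using the Heisenberg uncertainty principle:
ΔxΔp ≥ ℏ/2

The minimum uncertainty in position is:
Δx_min = ℏ/(2Δp)
Δx_min = (1.055e-34 J·s) / (2 × 7.720e-25 kg·m/s)
Δx_min = 6.830e-11 m = 68.301 pm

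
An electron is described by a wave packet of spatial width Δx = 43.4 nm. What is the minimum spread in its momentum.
1.215 × 10^-27 kg·m/s

For a wave packet, the spatial width Δx and momentum spread Δp are related by the uncertainty principle:
ΔxΔp ≥ ℏ/2

The minimum momentum spread is:
Δp_min = ℏ/(2Δx)
Δp_min = (1.055e-34 J·s) / (2 × 4.340e-08 m)
Δp_min = 1.215e-27 kg·m/s

A wave packet cannot have both a well-defined position and well-defined momentum.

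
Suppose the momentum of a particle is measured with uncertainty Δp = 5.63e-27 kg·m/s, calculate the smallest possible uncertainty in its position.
9.366 nm

Using the Heisenberg uncertainty principle:
ΔxΔp ≥ ℏ/2

The minimum uncertainty in position is:
Δx_min = ℏ/(2Δp)
Δx_min = (1.055e-34 J·s) / (2 × 5.630e-27 kg·m/s)
Δx_min = 9.366e-09 m = 9.366 nm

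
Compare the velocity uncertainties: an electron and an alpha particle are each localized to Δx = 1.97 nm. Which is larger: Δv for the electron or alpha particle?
The electron has the larger minimum velocity uncertainty, by a ratio of 7294.3.

For both particles, Δp_min = ℏ/(2Δx) = 2.677e-26 kg·m/s (same for both).

The velocity uncertainty is Δv = Δp/m:
- electron: Δv = 2.677e-26 / 9.109e-31 = 2.938e+04 m/s = 29.383 km/s
- alpha particle: Δv = 2.677e-26 / 6.645e-27 = 4.028e+00 m/s = 4.028 m/s

Ratio: 2.938e+04 / 4.028e+00 = 7294.3

The lighter particle has larger velocity uncertainty because Δv ∝ 1/m.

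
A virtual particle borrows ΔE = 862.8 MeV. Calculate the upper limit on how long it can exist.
3.814 × 10^-25 s

Using the energy-time uncertainty principle:
ΔEΔt ≥ ℏ/2

For a virtual particle borrowing energy ΔE, the maximum lifetime is:
Δt_max = ℏ/(2ΔE)

Converting energy:
ΔE = 862.8 MeV = 1.382e-10 J

Δt_max = (1.055e-34 J·s) / (2 × 1.382e-10 J)
Δt_max = 3.814e-25 s = 3.814 × 10^-25 s

Virtual particles with higher borrowed energy exist for shorter times.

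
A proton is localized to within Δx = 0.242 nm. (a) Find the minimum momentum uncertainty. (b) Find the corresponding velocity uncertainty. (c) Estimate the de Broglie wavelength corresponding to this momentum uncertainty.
(a) Δp_min = 2.179 × 10^-25 kg·m/s
(b) Δv_min = 130.267 m/s
(c) λ_dB = 3.041 nm

Step-by-step:

(a) From the uncertainty principle:
Δp_min = ℏ/(2Δx) = (1.055e-34 J·s)/(2 × 2.420e-10 m) = 2.179e-25 kg·m/s

(b) The velocity uncertainty:
Δv = Δp/m = (2.179e-25 kg·m/s)/(1.673e-27 kg) = 1.303e+02 m/s = 130.267 m/s

(c) The de Broglie wavelength for this momentum:
λ = h/p = (6.626e-34 J·s)/(2.179e-25 kg·m/s) = 3.041e-09 m = 3.041 nm

Note: The de Broglie wavelength is comparable to the localization size, as expected from wave-particle duality.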